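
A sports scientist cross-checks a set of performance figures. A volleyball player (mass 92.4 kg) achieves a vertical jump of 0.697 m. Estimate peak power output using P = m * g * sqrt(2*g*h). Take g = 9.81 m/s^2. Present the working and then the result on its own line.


2 * g * h = 2 * 9.81 * 0.697 = 13.67514
sqrt(13.67514) = 3.697991 m/s
P = 92.4 * 9.81 * 3.697991 = 3352.02 W

3352.02 W


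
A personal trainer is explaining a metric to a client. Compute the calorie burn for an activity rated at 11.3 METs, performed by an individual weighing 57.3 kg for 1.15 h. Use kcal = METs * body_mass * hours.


Product of METs and mass = 11.3 * 57.3 = 647.49
Total kcal = 647.49 * 1.15 = 744.61 kcal

744.61 kcal


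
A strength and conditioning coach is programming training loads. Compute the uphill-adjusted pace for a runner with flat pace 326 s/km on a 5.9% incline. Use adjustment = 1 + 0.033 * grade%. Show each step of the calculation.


Adjustment factor = 1 + 0.033 * 5.9 = 1.1947
Grade-adjusted pace = 326 * 1.1947 = 389.47 s/km

389.47 s/km


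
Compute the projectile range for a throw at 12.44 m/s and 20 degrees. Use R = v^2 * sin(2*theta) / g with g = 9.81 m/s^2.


Two times the angle = 40 degrees
sin(40) = 0.642788
R = 154.7536 * 0.642788 / 9.81 = 10.14 m

10.14 m


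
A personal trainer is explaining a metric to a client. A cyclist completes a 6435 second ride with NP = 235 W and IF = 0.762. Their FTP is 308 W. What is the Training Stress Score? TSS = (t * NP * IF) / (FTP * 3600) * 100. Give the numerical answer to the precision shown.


t * NP * IF = 6435 * 235 * 0.762 = 1152315.45
FTP * 3600 = 1108800
TSS = (1152315.45 / 1108800) * 100 = 103.92

103.92 TSS


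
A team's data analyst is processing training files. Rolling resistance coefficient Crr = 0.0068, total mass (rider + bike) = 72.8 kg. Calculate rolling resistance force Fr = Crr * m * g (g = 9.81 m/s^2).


Fr = Crr * m * g
= 0.0068 * 72.8 * 9.81
= 4.856 N

4.856 N


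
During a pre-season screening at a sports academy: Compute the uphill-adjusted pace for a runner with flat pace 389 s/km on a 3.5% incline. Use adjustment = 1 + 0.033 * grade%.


Adjustment factor = 1 + 0.033 * 3.5 = 1.1155
Grade-adjusted pace = 389 * 1.1155 = 433.93 s/km

433.93 s/km


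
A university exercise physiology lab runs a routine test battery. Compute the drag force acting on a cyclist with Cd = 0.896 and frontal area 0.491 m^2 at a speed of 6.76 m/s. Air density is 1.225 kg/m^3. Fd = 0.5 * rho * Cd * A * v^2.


Step 1: v^2 = 45.6976
Step 2: Fd = 0.5 * 1.225 * 0.896 * 0.491 * 45.6976
= 12.314 N

12.314 N


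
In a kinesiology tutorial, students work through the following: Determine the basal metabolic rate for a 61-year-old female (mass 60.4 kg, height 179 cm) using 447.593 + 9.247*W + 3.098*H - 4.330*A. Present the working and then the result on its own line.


BMR = 447.593 + 9.247*60.4 + 3.098*179 - 4.330*61
= 1296.52 kcal/day

1296.52 kcal/day


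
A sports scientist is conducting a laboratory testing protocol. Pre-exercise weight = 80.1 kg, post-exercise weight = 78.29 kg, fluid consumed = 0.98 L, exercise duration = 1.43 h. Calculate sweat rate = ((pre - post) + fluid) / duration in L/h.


Weight loss = 80.1 - 78.29 = 1.81 kg (approx L)
Total sweat = 1.81 + 0.98 = 2.79 L
Sweat rate = 2.79 / 1.43 = 1.951 L/h

1.951 L/h


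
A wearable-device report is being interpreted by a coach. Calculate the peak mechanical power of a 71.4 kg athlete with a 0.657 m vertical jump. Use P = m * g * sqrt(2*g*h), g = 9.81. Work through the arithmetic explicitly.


First, sqrt(2gh) = sqrt(2 * 9.81 * 0.657)
= sqrt(12.89034) = 3.590312 m/s
Power = 71.4 * 9.81 * 3.590312 = 2514.78 W

2514.78 W


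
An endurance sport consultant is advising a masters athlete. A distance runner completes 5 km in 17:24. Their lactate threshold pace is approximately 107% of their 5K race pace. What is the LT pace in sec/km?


Convert to seconds: 17 min 24 s = 1044 s
Pace per km = 1044 / 5 = 208.8 s/km
LT pace = 208.8 * 1.07 = 223.42 s/km

223.42 s/km


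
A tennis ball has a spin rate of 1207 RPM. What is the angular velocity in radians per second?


Convert RPM to rad/s: multiply by 2*pi and divide by 60
omega = 1207 * 2 * pi / 60
= 126.397 rad/s

126.397 rad/s


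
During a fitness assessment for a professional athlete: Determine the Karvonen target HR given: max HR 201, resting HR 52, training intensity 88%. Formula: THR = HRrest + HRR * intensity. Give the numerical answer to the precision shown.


HRR = HRmax - HRrest = 201 - 52 = 149
THR = 52 + 149 * 0.88
= 183.12 bpm

183.12 bpm


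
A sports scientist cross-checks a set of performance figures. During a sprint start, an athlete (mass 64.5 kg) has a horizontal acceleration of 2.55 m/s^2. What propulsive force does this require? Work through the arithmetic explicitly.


Propulsive force = mass * acceleration
= 64.5 kg * 2.55 m/s^2
= 164.48 N

164.48 N


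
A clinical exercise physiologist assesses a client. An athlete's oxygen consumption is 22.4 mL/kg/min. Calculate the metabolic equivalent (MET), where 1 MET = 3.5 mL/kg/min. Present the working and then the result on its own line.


MET = VO2 / 3.5
= 22.4 / 3.5
= 6.4 METs

6.4 METs


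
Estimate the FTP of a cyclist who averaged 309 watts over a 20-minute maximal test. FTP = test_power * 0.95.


FTP = 309 * 0.95 = 293.55 W

293.55 W


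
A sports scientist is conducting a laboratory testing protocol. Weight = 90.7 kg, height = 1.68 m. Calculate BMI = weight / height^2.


height^2 = 1.68^2 = 2.8224
BMI = 90.7 / 2.8224 = 32.14 kg/m^2

32.14 kg/m^2


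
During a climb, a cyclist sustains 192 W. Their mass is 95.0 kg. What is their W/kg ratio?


Power-to-weight = 192 W / 95.0 kg
= 2.021 W/kg

2.021 W/kg


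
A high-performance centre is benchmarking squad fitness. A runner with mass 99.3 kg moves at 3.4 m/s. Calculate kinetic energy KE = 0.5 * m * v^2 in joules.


v^2 = 3.4^2 = 11.56
KE = 0.5 * 99.3 * 11.56
= 573.95 J

573.95 J


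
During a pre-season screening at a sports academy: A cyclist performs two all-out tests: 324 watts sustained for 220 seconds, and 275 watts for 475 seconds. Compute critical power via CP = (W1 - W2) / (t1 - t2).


W1 = P1 * t1 = 324 * 220 = 71280 J
W2 = P2 * t2 = 275 * 475 = 130625 J
CP = (71280 - 130625) / (220 - 475)
= 232.73 W

232.73 W


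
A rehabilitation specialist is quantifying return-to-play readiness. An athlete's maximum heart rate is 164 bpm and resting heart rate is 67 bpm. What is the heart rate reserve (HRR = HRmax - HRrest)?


HRR = HRmax - HRrest
= 164 - 67
= 97 bpm

97 bpm


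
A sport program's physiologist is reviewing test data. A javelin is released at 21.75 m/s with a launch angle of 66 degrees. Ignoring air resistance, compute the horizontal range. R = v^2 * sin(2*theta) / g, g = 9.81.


Launch speed squared = 473.0625
sin(2 * 66 deg) = 0.743145
Range = 473.0625 * 0.743145 / 9.81
= 35.836 m

35.836 m


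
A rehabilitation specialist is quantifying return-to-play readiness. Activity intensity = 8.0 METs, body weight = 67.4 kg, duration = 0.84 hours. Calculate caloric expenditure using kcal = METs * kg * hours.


kcal = 8.0 * 67.4 * 0.84
= 539.2 * 0.84
= 452.93 kcal

452.93 kcal


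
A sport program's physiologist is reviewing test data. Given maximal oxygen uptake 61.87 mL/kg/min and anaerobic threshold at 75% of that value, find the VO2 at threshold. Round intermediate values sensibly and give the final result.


Percentage as decimal = 0.75
VO2 at AT = 61.87 * 0.75 = 46.4 mL/kg/min

46.4 mL/kg/min


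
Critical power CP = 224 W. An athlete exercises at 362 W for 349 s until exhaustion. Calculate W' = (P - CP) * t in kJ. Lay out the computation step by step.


P - CP = 362 - 224 = 138 W
W' = 138 * 349 = 48162 J
= 48162 / 1000 = 48.162 kJ

48.162 kJ


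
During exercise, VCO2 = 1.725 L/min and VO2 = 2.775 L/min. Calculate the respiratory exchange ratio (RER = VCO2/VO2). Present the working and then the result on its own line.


RER = VCO2 / VO2
= 1.725 / 2.775
= 0.6216

0.6216


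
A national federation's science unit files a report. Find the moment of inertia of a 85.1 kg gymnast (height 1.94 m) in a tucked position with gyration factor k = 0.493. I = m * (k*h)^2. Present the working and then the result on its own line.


Radius of gyration = 0.493 * 1.94 = 0.95642 m
I = 85.1 * 0.95642^2
= 85.1 * 0.914739
= 77.844 kg*m^2

77.844 kg*m^2


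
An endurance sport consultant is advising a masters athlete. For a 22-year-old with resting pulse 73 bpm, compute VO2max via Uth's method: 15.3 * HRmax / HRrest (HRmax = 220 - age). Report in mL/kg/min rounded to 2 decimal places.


Step 1: HRmax = 220 - 22 = 198 bpm
Step 2: Ratio = 198 / 73 = 2.7123
Step 3: VO2max = 15.3 * 2.7123 = 41.5 mL/kg/min

41.5 mL/kg/min


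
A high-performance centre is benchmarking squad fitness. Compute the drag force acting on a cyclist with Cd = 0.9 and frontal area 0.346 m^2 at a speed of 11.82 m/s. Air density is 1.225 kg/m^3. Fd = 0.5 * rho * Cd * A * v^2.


Step 1: v^2 = 139.7124
Step 2: Fd = 0.5 * 1.225 * 0.9 * 0.346 * 139.7124
= 26.648 N

26.648 N


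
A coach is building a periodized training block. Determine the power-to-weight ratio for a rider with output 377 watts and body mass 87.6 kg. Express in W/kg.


P/W = 377 / 87.6 = 4.304 W/kg

4.304 W/kg


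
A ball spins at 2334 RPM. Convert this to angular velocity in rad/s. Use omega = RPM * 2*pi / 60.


omega = 2334 * 2 * pi / 60
= 2334 * 6.28318531 / 60
= 14664.955 / 60
= 244.416 rad/s

244.416 rad/s


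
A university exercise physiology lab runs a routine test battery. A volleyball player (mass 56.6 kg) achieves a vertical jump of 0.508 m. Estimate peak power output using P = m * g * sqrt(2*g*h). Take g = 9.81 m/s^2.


2 * g * h = 2 * 9.81 * 0.508 = 9.96696
sqrt(9.96696) = 3.157049 m/s
P = 56.6 * 9.81 * 3.157049 = 1752.94 W

1752.94 W


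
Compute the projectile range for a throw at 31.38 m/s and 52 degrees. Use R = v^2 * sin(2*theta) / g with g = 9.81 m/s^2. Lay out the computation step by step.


Two times the angle = 104 degrees
sin(104) = 0.970296
R = 984.7044 * 0.970296 / 9.81 = 97.396 m

97.396 m


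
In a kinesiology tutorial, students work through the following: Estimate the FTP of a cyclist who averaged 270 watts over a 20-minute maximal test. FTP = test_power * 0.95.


FTP = 270 * 0.95 = 256.5 W

256.5 W


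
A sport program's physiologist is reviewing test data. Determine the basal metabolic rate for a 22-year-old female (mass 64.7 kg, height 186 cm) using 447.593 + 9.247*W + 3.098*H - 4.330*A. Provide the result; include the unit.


BMR = 447.593 + 9.247*64.7 + 3.098*186 - 4.330*22
= 1526.84 kcal/day

1526.84 kcal/day


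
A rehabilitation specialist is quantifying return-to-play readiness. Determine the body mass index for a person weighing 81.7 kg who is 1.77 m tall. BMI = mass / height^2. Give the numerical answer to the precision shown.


BMI = mass / height^2
= 81.7 / 1.77^2
= 81.7 / 3.1329
= 26.08 kg/m^2

26.08 kg/m^2


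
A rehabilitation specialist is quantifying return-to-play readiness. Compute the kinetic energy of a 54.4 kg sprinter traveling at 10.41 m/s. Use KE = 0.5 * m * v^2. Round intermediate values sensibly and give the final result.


Velocity squared = 108.3681
KE = 0.5 * 54.4 * 108.3681 = 2947.61 J

2947.61 J


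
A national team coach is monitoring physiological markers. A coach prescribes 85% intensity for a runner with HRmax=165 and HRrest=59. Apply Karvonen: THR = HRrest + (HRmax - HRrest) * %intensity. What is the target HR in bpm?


Heart rate reserve = 165 - 59 = 106
Intensity fraction = 85 / 100 = 0.85
THR = 59 + 106 * 0.85 = 149.1 bpm

149.1 bpm


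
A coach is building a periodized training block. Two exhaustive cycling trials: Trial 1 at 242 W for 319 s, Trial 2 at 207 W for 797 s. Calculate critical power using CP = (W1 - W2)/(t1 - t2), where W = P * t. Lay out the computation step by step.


W1 = 242 * 319 = 77198 J
W2 = 207 * 797 = 164979 J
CP = (77198 - 164979) / (319 - 797)
= -87781 / -478
= 183.64 W

183.64 W


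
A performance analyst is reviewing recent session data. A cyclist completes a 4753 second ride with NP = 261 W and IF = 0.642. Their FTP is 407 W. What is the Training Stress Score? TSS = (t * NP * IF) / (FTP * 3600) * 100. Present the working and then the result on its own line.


t * NP * IF = 4753 * 261 * 0.642 = 796422.186
FTP * 3600 = 1465200
TSS = (796422.186 / 1465200) * 100 = 54.36

54.36 TSS


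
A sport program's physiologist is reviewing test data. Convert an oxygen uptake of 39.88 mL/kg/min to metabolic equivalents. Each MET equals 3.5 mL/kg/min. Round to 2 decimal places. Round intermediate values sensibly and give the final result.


One MET = 3.5 mL/kg/min
Number of METs = 39.88 / 3.5
= 11.39 METs

11.39 METs


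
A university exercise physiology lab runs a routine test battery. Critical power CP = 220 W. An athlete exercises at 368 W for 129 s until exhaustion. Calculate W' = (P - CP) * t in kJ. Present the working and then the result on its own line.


P - CP = 368 - 220 = 148 W
W' = 148 * 129 = 19092 J
= 19092 / 1000 = 19.092 kJ

19.092 kJ


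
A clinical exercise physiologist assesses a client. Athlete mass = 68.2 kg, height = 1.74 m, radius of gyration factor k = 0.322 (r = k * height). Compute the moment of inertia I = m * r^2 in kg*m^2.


r = k * height = 0.322 * 1.74 = 0.56028 m
r^2 = 0.56028^2 = 0.313914
I = 68.2 * 0.313914 = 21.409 kg*m^2

21.409 kg*m^2


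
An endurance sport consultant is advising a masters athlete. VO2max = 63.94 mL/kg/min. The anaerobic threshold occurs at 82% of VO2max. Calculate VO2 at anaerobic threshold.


AT fraction = 82 / 100 = 0.82
AT VO2 = 63.94 * 0.82
= 52.43 mL/kg/min

52.43 mL/kg/min


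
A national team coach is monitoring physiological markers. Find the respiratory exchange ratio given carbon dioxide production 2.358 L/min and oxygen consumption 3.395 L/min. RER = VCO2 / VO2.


VCO2 = 2.358 L/min
VO2 = 3.395 L/min
RER = 2.358 / 3.395 = 0.6946

0.6946


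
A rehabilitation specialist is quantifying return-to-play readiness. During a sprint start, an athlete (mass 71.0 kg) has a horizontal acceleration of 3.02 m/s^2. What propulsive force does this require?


Propulsive force = mass * acceleration
= 71.0 kg * 3.02 m/s^2
= 214.42 N

214.42 N


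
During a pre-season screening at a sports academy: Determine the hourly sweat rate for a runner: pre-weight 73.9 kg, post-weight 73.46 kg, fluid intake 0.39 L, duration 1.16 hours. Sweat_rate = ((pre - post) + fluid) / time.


Mass lost = 73.9 - 73.46 = 0.44 kg
Add fluid consumed: 0.44 + 0.39 = 0.83 L total sweat
Sweat rate = 0.83 / 1.16 = 0.716 L/h

0.716 L/h


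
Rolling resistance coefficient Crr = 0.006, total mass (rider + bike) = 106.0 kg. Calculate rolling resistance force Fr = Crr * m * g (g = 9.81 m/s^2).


Fr = Crr * m * g
= 0.006 * 106.0 * 9.81
= 6.239 N

6.239 N


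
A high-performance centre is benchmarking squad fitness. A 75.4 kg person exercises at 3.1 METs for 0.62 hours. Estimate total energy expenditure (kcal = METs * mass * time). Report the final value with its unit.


Energy = METs * mass(kg) * time(h)
= 3.1 * 75.4 * 0.62
= 144.92 kcal

144.92 kcal


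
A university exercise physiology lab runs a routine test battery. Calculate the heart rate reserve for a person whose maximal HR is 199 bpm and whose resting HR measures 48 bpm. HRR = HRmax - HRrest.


HRmax = 199 bpm
HRrest = 48 bpm
HRR = 199 - 48 = 151 bpm

151 bpm


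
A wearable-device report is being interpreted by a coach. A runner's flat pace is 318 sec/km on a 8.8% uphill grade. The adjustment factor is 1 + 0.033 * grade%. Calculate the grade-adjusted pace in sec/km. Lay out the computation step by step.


Factor = 1 + 0.033 * 8.8 = 1.2904
Adjusted pace = 318 * 1.2904
= 410.35 sec/km

410.35 s/km


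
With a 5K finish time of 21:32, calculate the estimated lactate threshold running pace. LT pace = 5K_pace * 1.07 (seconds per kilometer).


Race duration = 1292 s for 5 km
Average pace = 1292 / 5 = 258.4 s/km
LT pace = 258.4 * 1.07
= 276.49 s/km

276.49 s/km


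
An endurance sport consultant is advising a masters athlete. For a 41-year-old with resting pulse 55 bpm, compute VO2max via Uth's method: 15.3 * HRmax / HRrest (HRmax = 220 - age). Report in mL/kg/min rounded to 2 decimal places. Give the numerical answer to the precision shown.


Step 1: HRmax = 220 - 41 = 179 bpm
Step 2: Ratio = 179 / 55 = 3.2545
Step 3: VO2max = 15.3 * 3.2545 = 49.79 mL/kg/min

49.79 mL/kg/min


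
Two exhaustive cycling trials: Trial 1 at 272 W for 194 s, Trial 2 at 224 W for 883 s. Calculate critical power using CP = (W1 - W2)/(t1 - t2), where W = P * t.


W1 = 272 * 194 = 52768 J
W2 = 224 * 883 = 197792 J
CP = (52768 - 197792) / (194 - 883)
= -145024 / -689
= 210.48 W

210.48 W


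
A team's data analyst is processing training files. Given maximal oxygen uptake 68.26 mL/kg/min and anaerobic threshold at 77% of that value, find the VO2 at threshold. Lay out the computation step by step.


Percentage as decimal = 0.77
VO2 at AT = 68.26 * 0.77 = 52.56 mL/kg/min

52.56 mL/kg/min


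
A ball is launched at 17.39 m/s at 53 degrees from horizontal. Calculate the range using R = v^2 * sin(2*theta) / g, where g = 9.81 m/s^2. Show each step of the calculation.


sin(2 * 53) = sin(106) = 0.961262
v^2 = 17.39^2 = 302.4121
R = 302.4121 * 0.961262 / 9.81
= 29.633 m

29.633 m


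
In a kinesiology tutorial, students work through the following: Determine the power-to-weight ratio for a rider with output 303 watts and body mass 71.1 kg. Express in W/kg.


P/W = 303 / 71.1 = 4.262 W/kg

4.262 W/kg


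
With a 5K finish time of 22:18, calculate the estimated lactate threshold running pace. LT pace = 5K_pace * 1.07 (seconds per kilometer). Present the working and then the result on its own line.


Race duration = 1338 s for 5 km
Average pace = 1338 / 5 = 267.6 s/km
LT pace = 267.6 * 1.07
= 286.33 s/km

286.33 s/km


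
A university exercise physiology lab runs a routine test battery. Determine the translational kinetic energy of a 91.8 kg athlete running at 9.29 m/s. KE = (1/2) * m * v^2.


KE = 0.5 * m * v^2
= 0.5 * 91.8 * 9.29^2
= 0.5 * 91.8 * 86.3041
= 3961.36 J

3961.36 J


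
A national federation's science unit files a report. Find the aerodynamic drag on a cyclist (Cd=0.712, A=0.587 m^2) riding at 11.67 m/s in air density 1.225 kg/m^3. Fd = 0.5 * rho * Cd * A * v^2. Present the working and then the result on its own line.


Fd = 0.5 * 1.225 * 0.712 * 0.587 * 11.67^2
= 0.5 * 1.225 * 0.712 * 0.587 * 136.1889
= 34.863 N

34.863 N


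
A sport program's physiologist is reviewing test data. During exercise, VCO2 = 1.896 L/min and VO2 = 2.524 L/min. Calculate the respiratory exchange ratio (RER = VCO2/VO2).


RER = VCO2 / VO2
= 1.896 / 2.524
= 0.7512

0.7512


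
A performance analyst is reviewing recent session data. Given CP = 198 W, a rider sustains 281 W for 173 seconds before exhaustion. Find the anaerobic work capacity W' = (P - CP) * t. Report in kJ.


Excess power = 281 - 198 = 83 W
Work above CP = 83 * 173 = 14359 J
W' = 14.359 kJ

14.359 kJ


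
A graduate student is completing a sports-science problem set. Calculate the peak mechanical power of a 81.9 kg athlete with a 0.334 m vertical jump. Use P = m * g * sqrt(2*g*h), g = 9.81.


First, sqrt(2gh) = sqrt(2 * 9.81 * 0.334)
= sqrt(6.55308) = 2.559898 m/s
Power = 81.9 * 9.81 * 2.559898 = 2056.72 W

2056.72 W


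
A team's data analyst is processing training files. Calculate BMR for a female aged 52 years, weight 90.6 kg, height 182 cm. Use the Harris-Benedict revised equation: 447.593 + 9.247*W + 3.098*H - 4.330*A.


Substituting values:
W term = 9.247 * 90.6 = 837.7782
H term = 3.098 * 182 = 563.836
A term = 4.330 * 52 = 225.16
BMR = 1624.05 kcal/day

1624.05 kcal/day


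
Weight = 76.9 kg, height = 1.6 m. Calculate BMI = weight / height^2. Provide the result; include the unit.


height^2 = 1.6^2 = 2.56
BMI = 76.9 / 2.56 = 30.04 kg/m^2

30.04 kg/m^2


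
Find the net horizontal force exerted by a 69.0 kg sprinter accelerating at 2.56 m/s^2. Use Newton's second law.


Newton's second law: F = m * a
F = 69.0 * 2.56 = 176.64 N

176.64 N


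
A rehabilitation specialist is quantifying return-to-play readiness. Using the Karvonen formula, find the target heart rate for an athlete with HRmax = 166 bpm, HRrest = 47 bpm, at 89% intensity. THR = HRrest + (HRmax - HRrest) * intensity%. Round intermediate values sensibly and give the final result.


HRR = 166 - 47 = 119
THR = 47 + 119 * 0.89
= 47 + 105.91
= 152.91 bpm

152.91 bpm


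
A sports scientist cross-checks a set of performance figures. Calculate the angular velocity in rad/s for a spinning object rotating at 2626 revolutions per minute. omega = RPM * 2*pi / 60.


omega = RPM * 2*pi / 60
= 2626 * 6.28318531 / 60
= 274.994 rad/s

274.994 rad/s


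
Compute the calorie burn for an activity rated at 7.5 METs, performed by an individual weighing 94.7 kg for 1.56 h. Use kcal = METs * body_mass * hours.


Product of METs and mass = 7.5 * 94.7 = 710.25
Total kcal = 710.25 * 1.56 = 1107.99 kcal

1107.99 kcal


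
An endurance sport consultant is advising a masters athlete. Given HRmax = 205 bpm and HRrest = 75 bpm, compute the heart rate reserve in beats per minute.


Heart rate reserve = maximum HR minus resting HR
HRR = 205 - 75 = 130 bpm

130 bpm


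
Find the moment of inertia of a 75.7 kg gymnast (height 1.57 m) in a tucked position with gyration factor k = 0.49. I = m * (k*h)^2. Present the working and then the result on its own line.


Radius of gyration = 0.49 * 1.57 = 0.7693 m
I = 75.7 * 0.7693^2
= 75.7 * 0.591822
= 44.801 kg*m^2

44.801 kg*m^2


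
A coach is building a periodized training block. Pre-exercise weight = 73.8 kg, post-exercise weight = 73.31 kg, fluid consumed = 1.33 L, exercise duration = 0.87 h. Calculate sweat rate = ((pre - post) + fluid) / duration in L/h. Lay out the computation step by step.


Weight loss = 73.8 - 73.31 = 0.49 kg (approx L)
Total sweat = 0.49 + 1.33 = 1.82 L
Sweat rate = 1.82 / 0.87 = 2.092 L/h

2.092 L/h


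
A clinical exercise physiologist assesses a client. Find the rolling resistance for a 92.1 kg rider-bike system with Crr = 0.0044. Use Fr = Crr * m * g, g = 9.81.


m * g = 92.1 * 9.81 = 903.501 N
Fr = 0.0044 * 903.501 = 3.975 N

3.975 N


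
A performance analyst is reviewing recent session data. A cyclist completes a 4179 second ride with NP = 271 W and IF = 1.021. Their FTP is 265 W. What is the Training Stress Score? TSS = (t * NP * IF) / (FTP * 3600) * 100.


t * NP * IF = 4179 * 271 * 1.021 = 1156291.689
FTP * 3600 = 954000
TSS = (1156291.689 / 954000) * 100 = 121.2

121.2 TSS


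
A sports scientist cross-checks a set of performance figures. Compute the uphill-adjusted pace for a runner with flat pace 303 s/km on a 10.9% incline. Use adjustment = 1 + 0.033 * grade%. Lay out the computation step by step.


Adjustment factor = 1 + 0.033 * 10.9 = 1.3597
Grade-adjusted pace = 303 * 1.3597 = 411.99 s/km

411.99 s/km


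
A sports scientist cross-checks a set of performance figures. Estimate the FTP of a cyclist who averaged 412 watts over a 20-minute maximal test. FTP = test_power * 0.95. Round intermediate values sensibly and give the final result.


FTP = 412 * 0.95 = 391.4 W

391.4 W


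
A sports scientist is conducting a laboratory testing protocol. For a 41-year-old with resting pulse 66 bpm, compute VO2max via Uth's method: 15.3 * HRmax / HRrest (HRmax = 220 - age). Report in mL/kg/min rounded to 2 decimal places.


Step 1: HRmax = 220 - 41 = 179 bpm
Step 2: Ratio = 179 / 66 = 2.7121
Step 3: VO2max = 15.3 * 2.7121 = 41.5 mL/kg/min

41.5 mL/kg/min


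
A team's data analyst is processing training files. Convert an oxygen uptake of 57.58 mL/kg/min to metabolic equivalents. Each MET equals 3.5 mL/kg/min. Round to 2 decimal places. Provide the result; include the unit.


One MET = 3.5 mL/kg/min
Number of METs = 57.58 / 3.5
= 16.45 METs

16.45 METs


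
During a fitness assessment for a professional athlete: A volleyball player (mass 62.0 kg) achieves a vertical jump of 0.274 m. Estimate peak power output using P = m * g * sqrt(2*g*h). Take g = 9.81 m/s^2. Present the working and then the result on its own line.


2 * g * h = 2 * 9.81 * 0.274 = 5.37588
sqrt(5.37588) = 2.318594 m/s
P = 62.0 * 9.81 * 2.318594 = 1410.22 W

1410.22 W


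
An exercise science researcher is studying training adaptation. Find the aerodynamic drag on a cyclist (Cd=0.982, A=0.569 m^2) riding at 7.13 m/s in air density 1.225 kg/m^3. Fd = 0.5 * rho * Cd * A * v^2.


Fd = 0.5 * 1.225 * 0.982 * 0.569 * 7.13^2
= 0.5 * 1.225 * 0.982 * 0.569 * 50.8369
= 17.398 N

17.398 N


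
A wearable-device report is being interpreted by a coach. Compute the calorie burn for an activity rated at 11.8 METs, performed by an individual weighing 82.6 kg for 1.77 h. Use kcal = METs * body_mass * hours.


Product of METs and mass = 11.8 * 82.6 = 974.68
Total kcal = 974.68 * 1.77 = 1725.18 kcal

1725.18 kcal


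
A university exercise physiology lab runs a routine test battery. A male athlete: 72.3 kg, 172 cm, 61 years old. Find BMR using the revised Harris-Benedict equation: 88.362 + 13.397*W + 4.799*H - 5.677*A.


Intercept = 88.362
Weight contribution = 13.397 * 72.3 = 968.6031
Height contribution = 4.799 * 172 = 825.428
Age contribution = 5.677 * 61 = 346.297
BMR = 88.362 + 968.6031 + 825.428 - 346.297
= 1536.1 kcal/day

1536.1 kcal/day


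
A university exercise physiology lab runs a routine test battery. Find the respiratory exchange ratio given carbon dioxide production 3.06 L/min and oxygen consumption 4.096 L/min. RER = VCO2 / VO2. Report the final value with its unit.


VCO2 = 3.06 L/min
VO2 = 4.096 L/min
RER = 3.06 / 4.096 = 0.7471

0.7471


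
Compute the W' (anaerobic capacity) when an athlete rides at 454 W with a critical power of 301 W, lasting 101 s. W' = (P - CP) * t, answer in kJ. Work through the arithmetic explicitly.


Above-CP power = 153 W
Duration = 101 s
W' = 153 * 101 = 15453 J
Convert: 15453 / 1000 = 15.453 kJ

15.453 kJ


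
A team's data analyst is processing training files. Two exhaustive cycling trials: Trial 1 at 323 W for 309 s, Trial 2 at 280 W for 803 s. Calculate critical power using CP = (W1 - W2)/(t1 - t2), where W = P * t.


W1 = 323 * 309 = 99807 J
W2 = 280 * 803 = 224840 J
CP = (99807 - 224840) / (309 - 803)
= -125033 / -494
= 253.1 W

253.1 W


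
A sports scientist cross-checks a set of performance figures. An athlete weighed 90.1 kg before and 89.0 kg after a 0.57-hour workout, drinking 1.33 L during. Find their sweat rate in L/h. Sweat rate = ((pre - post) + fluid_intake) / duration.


Body mass change = 1.1 kg
Total sweat loss = 1.1 + 1.33 = 2.43 L
Rate = 2.43 / 0.57 = 4.263 L/h

4.263 L/h


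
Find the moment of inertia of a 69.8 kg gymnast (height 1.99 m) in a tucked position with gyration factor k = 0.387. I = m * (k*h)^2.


Radius of gyration = 0.387 * 1.99 = 0.77013 m
I = 69.8 * 0.77013^2
= 69.8 * 0.5931
= 41.398 kg*m^2

41.398 kg*m^2


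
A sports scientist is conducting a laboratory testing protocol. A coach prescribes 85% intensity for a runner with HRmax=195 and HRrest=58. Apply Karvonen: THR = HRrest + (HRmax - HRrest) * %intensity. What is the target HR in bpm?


Heart rate reserve = 195 - 58 = 137
Intensity fraction = 85 / 100 = 0.85
THR = 58 + 137 * 0.85 = 174.45 bpm

174.45 bpm


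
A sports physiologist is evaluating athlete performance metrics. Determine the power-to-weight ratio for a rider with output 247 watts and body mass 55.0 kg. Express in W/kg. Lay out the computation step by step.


P/W = 247 / 55.0 = 4.491 W/kg

4.491 W/kg


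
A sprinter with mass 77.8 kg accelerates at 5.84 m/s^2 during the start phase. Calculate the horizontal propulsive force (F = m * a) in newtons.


F = m * a
= 77.8 * 5.84
= 454.35 N

454.35 N


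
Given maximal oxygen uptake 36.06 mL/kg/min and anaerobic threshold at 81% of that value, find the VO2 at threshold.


Percentage as decimal = 0.81
VO2 at AT = 36.06 * 0.81 = 29.21 mL/kg/min

29.21 mL/kg/min


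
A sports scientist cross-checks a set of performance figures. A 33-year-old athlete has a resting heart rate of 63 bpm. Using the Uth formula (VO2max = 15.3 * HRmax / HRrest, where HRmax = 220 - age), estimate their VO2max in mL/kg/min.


HRmax = 220 - 33 = 187 bpm
Ratio = HRmax / HRrest = 187 / 63 = 2.9683
VO2max = 15.3 * 2.9683 = 45.41 mL/kg/min

45.41 mL/kg/min


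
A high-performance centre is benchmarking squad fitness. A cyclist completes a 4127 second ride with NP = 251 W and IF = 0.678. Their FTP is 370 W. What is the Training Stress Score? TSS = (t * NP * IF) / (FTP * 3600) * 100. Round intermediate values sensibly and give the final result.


t * NP * IF = 4127 * 251 * 0.678 = 702324.606
FTP * 3600 = 1332000
TSS = (702324.606 / 1332000) * 100 = 52.73

52.73 TSS


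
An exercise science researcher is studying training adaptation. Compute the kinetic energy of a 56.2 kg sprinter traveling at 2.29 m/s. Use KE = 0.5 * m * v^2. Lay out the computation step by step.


Velocity squared = 5.2441
KE = 0.5 * 56.2 * 5.2441 = 147.36 J

147.36 J


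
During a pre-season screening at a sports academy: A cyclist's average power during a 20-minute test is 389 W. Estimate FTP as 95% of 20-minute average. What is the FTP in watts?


FTP = 20-min power * 0.95
= 389 * 0.95
= 369.55 W

369.55 W


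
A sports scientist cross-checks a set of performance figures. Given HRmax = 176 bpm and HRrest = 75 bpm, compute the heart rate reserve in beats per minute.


Heart rate reserve = maximum HR minus resting HR
HRR = 176 - 75 = 101 bpm

101 bpm


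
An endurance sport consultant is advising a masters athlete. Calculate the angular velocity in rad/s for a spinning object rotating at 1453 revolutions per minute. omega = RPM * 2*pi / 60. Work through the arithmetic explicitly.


omega = RPM * 2*pi / 60
= 1453 * 6.28318531 / 60
= 152.158 rad/s

152.158 rad/s


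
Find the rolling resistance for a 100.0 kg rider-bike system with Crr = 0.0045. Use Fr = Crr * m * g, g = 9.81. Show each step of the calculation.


m * g = 100.0 * 9.81 = 981.0 N
Fr = 0.0045 * 981.0 = 4.415 N

4.415 N


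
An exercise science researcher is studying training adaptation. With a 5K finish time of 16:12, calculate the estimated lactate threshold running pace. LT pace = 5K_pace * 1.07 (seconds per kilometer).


Race duration = 972 s for 5 km
Average pace = 972 / 5 = 194.4 s/km
LT pace = 194.4 * 1.07
= 208.01 s/km

208.01 s/km


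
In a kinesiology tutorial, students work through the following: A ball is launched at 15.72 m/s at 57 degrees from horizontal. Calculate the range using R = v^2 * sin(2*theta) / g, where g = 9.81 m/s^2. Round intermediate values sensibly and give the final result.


sin(2 * 57) = sin(114) = 0.913545
v^2 = 15.72^2 = 247.1184
R = 247.1184 * 0.913545 / 9.81
= 23.013 m

23.013 m


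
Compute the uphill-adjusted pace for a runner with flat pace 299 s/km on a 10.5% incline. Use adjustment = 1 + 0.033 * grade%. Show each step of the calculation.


Adjustment factor = 1 + 0.033 * 10.5 = 1.3465
Grade-adjusted pace = 299 * 1.3465 = 402.6 s/km

402.6 s/km


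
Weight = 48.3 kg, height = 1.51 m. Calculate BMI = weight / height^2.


height^2 = 1.51^2 = 2.2801
BMI = 48.3 / 2.2801 = 21.18 kg/m^2

21.18 kg/m^2


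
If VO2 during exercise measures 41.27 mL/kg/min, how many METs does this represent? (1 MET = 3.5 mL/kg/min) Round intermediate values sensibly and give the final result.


METs = VO2 / 3.5 = 41.27 / 3.5 = 11.79

11.79 METs


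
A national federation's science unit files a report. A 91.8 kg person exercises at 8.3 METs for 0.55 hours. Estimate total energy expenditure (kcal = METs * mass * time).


Energy = METs * mass(kg) * time(h)
= 8.3 * 91.8 * 0.55
= 419.07 kcal

419.07 kcal


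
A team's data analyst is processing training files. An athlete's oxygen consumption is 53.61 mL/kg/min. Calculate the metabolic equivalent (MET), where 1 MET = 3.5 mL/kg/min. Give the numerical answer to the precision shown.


MET = VO2 / 3.5
= 53.61 / 3.5
= 15.32 METs

15.32 METs


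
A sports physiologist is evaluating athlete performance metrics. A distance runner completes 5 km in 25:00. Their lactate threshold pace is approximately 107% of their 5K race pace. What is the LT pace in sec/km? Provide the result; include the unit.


Convert to seconds: 25 min 0 s = 1500 s
Pace per km = 1500 / 5 = 300.0 s/km
LT pace = 300.0 * 1.07 = 321.0 s/km

321.0 s/km


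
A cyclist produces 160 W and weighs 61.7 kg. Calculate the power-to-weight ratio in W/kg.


P/W = power / mass
= 160 / 61.7
= 2.593 W/kg

2.593 W/kg


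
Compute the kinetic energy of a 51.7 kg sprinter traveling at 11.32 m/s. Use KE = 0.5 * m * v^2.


Velocity squared = 128.1424
KE = 0.5 * 51.7 * 128.1424 = 3312.48 J

3312.48 J


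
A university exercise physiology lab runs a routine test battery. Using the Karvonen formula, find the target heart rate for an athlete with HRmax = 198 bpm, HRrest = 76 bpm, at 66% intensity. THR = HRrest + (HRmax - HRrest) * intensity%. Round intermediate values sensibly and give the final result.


HRR = 198 - 76 = 122
THR = 76 + 122 * 0.66
= 76 + 80.52
= 156.52 bpm

156.52 bpm


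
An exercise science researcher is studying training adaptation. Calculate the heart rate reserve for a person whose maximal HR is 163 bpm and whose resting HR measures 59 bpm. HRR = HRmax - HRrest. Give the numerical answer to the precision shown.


HRmax = 163 bpm
HRrest = 59 bpm
HRR = 163 - 59 = 104 bpm

104 bpm


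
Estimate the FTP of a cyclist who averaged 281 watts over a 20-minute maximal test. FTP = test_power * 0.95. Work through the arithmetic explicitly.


FTP = 281 * 0.95 = 266.95 W

266.95 W


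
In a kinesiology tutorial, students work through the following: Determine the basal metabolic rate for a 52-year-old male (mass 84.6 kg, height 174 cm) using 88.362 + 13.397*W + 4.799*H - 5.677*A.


BMR = 88.362 + 13.397*84.6 + 4.799*174 - 5.677*52
= 1761.57 kcal/day

1761.57 kcal/day


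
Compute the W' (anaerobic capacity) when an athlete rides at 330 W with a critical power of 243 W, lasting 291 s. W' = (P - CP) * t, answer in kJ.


Above-CP power = 87 W
Duration = 291 s
W' = 87 * 291 = 25317 J
Convert: 25317 / 1000 = 25.317 kJ

25.317 kJ


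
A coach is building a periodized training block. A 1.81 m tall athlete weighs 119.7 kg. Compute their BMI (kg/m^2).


height^2 = 3.2761 m^2
BMI = 119.7 / 3.2761 = 36.54 kg/m^2

36.54 kg/m^2


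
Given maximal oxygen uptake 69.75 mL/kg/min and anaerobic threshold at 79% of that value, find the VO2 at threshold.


Percentage as decimal = 0.79
VO2 at AT = 69.75 * 0.79 = 55.1 mL/kg/min

55.1 mL/kg/min


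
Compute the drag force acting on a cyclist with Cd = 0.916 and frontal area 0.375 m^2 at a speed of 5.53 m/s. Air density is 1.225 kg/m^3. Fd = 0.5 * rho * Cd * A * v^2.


Step 1: v^2 = 30.5809
Step 2: Fd = 0.5 * 1.225 * 0.916 * 0.375 * 30.5809
= 6.434 N

6.434 N


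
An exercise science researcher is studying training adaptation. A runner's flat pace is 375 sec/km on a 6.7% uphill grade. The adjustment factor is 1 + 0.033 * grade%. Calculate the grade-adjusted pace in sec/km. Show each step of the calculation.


Factor = 1 + 0.033 * 6.7 = 1.2211
Adjusted pace = 375 * 1.2211
= 457.91 sec/km

457.91 s/km


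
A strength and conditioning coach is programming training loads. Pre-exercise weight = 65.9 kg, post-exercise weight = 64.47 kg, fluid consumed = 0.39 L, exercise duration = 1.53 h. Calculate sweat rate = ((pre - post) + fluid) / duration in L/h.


Weight loss = 65.9 - 64.47 = 1.43 kg (approx L)
Total sweat = 1.43 + 0.39 = 1.82 L
Sweat rate = 1.82 / 1.53 = 1.19 L/h

1.19 L/h


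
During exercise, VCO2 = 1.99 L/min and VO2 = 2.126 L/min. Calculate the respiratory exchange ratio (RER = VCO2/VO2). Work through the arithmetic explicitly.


RER = VCO2 / VO2
= 1.99 / 2.126
= 0.936

0.936


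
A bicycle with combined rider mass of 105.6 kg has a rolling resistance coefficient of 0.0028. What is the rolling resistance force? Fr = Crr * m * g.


Fr = 0.0028 * 105.6 * 9.81
= 0.29568 * 9.81
= 2.901 N

2.901 N


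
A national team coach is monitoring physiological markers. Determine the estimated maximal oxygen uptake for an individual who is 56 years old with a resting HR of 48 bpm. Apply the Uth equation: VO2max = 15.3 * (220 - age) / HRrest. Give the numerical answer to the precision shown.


HRmax = 220 - 56 = 164
VO2max = 15.3 * (164 / 48)
= 15.3 * 3.4167
= 52.28 mL/kg/min

52.28 mL/kg/min


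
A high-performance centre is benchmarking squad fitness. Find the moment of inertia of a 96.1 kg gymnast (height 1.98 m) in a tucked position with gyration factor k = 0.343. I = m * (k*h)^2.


Radius of gyration = 0.343 * 1.98 = 0.67914 m
I = 96.1 * 0.67914^2
= 96.1 * 0.461231
= 44.324 kg*m^2

44.324 kg*m^2


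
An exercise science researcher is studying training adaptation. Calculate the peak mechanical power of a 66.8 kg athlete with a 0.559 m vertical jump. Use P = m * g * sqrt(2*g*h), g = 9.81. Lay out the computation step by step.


First, sqrt(2gh) = sqrt(2 * 9.81 * 0.559)
= sqrt(10.96758) = 3.311734 m/s
Power = 66.8 * 9.81 * 3.311734 = 2170.21 W

2170.21 W


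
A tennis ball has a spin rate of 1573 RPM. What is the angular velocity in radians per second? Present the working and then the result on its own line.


Convert RPM to rad/s: multiply by 2*pi and divide by 60
omega = 1573 * 2 * pi / 60
= 164.724 rad/s

164.724 rad/s


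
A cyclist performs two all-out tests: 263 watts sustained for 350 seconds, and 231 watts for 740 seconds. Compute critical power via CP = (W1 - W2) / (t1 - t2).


W1 = P1 * t1 = 263 * 350 = 92050 J
W2 = P2 * t2 = 231 * 740 = 170940 J
CP = (92050 - 170940) / (350 - 740)
= 202.28 W

202.28 W


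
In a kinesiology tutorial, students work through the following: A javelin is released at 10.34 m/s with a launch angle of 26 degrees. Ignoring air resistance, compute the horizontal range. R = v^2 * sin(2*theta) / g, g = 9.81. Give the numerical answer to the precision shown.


Launch speed squared = 106.9156
sin(2 * 26 deg) = 0.788011
Range = 106.9156 * 0.788011 / 9.81
= 8.588 m

8.588 m


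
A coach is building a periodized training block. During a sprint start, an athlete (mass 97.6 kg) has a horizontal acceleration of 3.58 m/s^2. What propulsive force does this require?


Propulsive force = mass * acceleration
= 97.6 kg * 3.58 m/s^2
= 349.41 N

349.41 N


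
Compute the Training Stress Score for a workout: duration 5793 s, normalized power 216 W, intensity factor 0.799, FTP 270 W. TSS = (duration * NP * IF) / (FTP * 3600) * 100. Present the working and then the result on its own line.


Product = 5793 * 216 * 0.799 = 999779.112
Base = 270 * 3600 = 972000
TSS = 999779.112 / 972000 * 100 = 102.86

102.86 TSS


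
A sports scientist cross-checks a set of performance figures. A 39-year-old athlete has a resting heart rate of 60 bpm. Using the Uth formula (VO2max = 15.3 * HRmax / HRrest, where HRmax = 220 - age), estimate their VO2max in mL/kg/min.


HRmax = 220 - 39 = 181 bpm
Ratio = HRmax / HRrest = 181 / 60 = 3.0167
VO2max = 15.3 * 3.0167 = 46.16 mL/kg/min

46.16 mL/kg/min


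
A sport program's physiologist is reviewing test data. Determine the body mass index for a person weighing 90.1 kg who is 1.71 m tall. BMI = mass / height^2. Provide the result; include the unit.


BMI = mass / height^2
= 90.1 / 1.71^2
= 90.1 / 2.9241
= 30.81 kg/m^2

30.81 kg/m^2
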